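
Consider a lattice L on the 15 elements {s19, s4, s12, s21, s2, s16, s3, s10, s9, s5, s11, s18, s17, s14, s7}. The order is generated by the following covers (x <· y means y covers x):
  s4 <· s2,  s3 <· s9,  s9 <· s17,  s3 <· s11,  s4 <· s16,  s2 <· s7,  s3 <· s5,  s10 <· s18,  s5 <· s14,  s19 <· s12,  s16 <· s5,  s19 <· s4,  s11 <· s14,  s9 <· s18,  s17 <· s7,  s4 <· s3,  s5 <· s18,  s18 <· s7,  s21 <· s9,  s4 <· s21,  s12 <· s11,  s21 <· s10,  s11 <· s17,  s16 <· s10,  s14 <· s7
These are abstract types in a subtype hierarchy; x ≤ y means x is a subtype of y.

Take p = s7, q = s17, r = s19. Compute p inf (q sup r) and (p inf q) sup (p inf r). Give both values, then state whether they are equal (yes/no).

s17; s17; yes

q sup r = s17, so p inf (q sup r) = s7 inf s17 = s17.
p inf q = s17 and p inf r = s19, so (p inf q) sup (p inf r) = s17 sup s19 = s17.
Equal: yes.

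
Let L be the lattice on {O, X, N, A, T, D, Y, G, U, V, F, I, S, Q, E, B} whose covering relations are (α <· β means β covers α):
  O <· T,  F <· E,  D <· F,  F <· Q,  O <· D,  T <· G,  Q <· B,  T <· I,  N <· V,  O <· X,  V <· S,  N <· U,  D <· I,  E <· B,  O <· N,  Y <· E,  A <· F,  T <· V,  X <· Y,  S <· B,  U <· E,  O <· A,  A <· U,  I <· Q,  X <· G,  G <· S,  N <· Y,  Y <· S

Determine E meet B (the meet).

Common lower bounds of {E, B}: A, D, E, F, N, O, U, X, Y.
The greatest among these is E.

E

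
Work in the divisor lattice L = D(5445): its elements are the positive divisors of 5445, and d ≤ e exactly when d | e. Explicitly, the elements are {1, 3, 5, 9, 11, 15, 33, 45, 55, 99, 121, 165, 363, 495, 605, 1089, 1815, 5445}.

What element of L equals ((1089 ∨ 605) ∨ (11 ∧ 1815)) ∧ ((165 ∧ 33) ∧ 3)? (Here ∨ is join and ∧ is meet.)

1089 ∨ 605 = 5445
11 ∧ 1815 = 11
5445 ∨ 11 = 5445
165 ∧ 33 = 33
33 ∧ 3 = 3
5445 ∧ 3 = 3

3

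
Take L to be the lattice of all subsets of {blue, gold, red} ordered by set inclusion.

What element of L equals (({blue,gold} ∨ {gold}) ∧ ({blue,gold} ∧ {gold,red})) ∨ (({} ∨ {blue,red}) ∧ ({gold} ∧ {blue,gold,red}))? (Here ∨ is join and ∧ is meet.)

{blue,gold} ∨ {gold} = {blue,gold}
{blue,gold} ∧ {gold,red} = {gold}
{blue,gold} ∧ {gold} = {gold}
{} ∨ {blue,red} = {blue,red}
{gold} ∧ {blue,gold,red} = {gold}
{blue,red} ∧ {gold} = {}
{gold} ∨ {} = {gold}

{gold}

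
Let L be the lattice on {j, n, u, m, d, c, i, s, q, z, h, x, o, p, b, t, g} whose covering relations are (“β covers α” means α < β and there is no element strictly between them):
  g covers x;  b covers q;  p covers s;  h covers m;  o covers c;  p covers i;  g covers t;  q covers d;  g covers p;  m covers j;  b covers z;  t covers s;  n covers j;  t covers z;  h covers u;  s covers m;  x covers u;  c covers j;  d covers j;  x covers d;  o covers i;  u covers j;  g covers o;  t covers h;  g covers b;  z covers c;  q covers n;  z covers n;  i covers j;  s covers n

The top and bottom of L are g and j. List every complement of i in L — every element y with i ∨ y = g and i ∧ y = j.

Need y with i ∨ y = g and i ∧ y = j.
Checking each element gives: b, d, h, q, t, u, x, z.

b, d, h, q, t, u, x, z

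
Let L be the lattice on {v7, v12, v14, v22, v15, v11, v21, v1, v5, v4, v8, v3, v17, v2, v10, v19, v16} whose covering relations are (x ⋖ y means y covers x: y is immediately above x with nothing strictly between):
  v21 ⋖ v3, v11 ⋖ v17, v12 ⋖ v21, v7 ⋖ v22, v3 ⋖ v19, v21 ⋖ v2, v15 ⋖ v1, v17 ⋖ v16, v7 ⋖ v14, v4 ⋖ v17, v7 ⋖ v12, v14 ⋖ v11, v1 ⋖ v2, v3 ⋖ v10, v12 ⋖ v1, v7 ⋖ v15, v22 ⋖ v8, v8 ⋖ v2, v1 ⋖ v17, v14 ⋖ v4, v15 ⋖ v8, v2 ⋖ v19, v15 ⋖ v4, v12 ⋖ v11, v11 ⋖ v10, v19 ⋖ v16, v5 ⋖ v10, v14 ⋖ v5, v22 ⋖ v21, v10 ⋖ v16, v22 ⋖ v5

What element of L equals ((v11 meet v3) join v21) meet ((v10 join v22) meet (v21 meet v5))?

v11 ∧ v3 = v12
v12 ∨ v21 = v21
v10 ∨ v22 = v10
v21 ∧ v5 = v22
v10 ∧ v22 = v22
v21 ∧ v22 = v22

v22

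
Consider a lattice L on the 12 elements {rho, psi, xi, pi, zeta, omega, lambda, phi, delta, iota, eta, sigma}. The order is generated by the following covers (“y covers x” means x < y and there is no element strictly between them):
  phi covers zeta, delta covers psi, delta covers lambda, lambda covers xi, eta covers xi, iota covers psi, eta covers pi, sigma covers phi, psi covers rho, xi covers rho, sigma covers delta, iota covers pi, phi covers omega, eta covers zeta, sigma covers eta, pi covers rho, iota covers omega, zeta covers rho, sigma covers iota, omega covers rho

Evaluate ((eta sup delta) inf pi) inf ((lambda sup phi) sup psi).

pi

eta ∨ delta = sigma
sigma ∧ pi = pi
lambda ∨ phi = sigma
sigma ∨ psi = sigma
pi ∧ sigma = pi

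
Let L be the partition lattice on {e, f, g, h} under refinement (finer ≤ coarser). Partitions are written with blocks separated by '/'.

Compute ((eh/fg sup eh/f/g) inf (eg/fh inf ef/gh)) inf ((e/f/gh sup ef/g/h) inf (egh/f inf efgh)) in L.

e/f/g/h

eh/fg ∨ eh/f/g = eh/fg
eg/fh ∧ ef/gh = e/f/g/h
eh/fg ∧ e/f/g/h = e/f/g/h
e/f/gh ∨ ef/g/h = ef/gh
egh/f ∧ efgh = egh/f
ef/gh ∧ egh/f = e/f/gh
e/f/g/h ∧ e/f/gh = e/f/g/h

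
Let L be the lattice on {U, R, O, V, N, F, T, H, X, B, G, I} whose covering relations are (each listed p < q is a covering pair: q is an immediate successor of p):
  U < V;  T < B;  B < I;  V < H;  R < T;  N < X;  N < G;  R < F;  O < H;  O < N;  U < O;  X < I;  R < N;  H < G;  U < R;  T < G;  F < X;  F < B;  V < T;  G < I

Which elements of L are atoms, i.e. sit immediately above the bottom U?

O, R, V

The atoms are exactly the elements that cover U: O, R, V.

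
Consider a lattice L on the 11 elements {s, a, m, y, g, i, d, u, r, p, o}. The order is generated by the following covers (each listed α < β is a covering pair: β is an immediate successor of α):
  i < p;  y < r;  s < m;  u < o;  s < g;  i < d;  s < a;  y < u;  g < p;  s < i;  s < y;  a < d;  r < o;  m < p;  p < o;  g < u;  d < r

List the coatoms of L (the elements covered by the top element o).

p, r, u

The coatoms are exactly the elements covered by o: p, r, u.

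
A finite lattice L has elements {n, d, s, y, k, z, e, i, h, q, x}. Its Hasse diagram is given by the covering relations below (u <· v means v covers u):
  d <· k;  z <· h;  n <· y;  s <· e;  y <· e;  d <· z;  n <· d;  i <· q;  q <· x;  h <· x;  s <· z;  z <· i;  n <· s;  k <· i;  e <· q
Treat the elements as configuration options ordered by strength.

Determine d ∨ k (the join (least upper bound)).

k

Common upper bounds of {d, k}: i, k, q, x.
The least among these is k.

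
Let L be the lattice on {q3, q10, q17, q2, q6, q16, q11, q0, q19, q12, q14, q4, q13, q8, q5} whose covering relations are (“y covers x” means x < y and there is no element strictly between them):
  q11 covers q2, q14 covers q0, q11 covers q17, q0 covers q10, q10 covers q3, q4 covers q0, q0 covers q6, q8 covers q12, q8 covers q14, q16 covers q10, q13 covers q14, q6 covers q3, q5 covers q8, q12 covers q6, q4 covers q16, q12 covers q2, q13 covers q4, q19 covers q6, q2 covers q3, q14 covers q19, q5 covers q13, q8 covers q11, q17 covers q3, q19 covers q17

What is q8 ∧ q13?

q14

Common lower bounds of {q8, q13}: q0, q10, q14, q17, q19, q3, q6.
The greatest among these is q14.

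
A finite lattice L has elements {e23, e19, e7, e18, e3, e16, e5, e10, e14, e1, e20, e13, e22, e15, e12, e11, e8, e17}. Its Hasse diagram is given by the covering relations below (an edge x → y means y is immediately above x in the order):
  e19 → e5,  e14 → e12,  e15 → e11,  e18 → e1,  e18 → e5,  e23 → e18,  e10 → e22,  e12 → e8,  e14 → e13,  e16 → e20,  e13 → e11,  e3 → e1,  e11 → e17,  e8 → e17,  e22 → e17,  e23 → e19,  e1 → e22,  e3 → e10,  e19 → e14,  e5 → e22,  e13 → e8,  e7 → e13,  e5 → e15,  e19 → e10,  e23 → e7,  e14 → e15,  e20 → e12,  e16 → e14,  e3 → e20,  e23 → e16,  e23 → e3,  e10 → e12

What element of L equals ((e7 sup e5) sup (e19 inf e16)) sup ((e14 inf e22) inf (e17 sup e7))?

e11

e7 ∨ e5 = e11
e19 ∧ e16 = e23
e11 ∨ e23 = e11
e14 ∧ e22 = e19
e17 ∨ e7 = e17
e19 ∧ e17 = e19
e11 ∨ e19 = e11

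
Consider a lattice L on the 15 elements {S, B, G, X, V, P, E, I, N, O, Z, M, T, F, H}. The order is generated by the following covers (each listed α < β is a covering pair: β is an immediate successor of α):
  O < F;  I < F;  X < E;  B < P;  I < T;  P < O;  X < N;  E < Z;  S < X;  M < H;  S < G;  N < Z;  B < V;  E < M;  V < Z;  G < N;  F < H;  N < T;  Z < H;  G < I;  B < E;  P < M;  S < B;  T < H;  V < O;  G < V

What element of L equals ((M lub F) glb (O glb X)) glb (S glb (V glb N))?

S

M ∨ F = H
O ∧ X = S
H ∧ S = S
V ∧ N = G
S ∧ G = S
S ∧ S = S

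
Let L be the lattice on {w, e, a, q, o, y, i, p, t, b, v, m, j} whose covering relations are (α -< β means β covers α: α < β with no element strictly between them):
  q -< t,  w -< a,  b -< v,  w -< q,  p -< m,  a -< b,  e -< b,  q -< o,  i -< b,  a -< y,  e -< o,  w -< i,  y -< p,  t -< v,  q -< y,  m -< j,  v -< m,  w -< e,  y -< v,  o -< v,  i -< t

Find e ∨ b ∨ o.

v

Common upper bounds of {e, b, o}: j, m, v.
The least among these is v.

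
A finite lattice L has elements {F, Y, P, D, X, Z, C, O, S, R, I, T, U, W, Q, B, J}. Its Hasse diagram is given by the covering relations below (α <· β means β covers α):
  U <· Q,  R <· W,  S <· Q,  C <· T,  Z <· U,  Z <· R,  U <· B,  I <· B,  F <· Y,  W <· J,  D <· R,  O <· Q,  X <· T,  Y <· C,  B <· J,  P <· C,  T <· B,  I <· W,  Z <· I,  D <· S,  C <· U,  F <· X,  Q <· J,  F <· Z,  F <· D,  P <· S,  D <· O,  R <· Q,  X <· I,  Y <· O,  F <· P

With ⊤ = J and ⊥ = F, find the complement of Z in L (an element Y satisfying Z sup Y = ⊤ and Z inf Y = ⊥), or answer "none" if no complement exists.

none

For every candidate Y, either Z ∨ Y ≠ J or Z ∧ Y ≠ F; no complement exists.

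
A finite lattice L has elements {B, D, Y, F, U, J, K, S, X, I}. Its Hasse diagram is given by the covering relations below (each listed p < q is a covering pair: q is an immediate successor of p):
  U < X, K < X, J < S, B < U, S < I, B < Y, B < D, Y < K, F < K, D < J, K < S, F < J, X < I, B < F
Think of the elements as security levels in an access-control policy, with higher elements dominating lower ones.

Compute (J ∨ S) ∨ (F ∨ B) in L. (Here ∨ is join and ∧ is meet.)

S

J ∨ S = S
F ∨ B = F
S ∨ F = S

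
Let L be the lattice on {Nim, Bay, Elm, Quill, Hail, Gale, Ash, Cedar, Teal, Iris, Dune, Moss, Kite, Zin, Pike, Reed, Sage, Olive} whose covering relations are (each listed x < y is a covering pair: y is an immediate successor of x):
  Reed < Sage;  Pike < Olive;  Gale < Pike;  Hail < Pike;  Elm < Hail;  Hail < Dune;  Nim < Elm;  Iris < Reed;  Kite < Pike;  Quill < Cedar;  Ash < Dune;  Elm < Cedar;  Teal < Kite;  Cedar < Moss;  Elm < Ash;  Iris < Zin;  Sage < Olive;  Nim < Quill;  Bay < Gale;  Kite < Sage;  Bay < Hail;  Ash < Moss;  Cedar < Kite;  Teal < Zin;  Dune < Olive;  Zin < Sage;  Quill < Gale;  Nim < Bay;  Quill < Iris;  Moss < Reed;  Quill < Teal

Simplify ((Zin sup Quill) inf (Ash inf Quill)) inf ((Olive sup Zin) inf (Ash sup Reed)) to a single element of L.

Zin ∨ Quill = Zin
Ash ∧ Quill = Nim
Zin ∧ Nim = Nim
Olive ∨ Zin = Olive
Ash ∨ Reed = Reed
Olive ∧ Reed = Reed
Nim ∧ Reed = Nim

Nim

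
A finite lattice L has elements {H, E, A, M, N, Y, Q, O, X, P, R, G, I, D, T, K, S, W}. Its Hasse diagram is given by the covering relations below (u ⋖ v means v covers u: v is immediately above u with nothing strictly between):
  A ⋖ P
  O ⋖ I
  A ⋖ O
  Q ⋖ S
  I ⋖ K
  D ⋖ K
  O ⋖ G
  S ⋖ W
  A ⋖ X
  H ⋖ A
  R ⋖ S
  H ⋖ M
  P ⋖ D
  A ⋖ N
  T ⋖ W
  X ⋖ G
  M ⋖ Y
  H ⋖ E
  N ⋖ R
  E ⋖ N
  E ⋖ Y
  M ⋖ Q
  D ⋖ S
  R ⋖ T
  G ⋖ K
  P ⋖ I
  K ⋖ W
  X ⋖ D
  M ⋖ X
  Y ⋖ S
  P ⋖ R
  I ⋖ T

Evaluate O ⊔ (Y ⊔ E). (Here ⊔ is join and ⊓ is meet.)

Y ∨ E = Y
O ∨ Y = W

W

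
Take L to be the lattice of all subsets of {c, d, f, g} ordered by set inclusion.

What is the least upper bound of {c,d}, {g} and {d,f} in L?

{c,d,f,g}

Under ⊆, join is union: {c,d} ∪ {g} ∪ {d,f} = {c,d,f,g}.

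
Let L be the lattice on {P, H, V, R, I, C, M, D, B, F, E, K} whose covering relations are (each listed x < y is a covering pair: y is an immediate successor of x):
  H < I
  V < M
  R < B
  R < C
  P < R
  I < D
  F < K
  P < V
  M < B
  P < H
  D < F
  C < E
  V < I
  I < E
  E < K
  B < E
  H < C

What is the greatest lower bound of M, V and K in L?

Common lower bounds of {M, V, K}: P, V.
The greatest among these is V.

V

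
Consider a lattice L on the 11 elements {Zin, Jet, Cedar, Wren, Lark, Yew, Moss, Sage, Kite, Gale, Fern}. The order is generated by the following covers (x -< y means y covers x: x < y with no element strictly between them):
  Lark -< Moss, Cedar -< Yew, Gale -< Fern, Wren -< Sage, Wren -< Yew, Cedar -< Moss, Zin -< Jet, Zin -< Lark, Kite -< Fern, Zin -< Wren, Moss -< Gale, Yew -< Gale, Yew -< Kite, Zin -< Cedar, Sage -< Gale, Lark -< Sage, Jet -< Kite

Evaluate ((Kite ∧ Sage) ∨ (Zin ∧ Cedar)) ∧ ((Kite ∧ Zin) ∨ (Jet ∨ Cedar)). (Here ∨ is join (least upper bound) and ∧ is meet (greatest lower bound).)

Wren

Kite ∧ Sage = Wren
Zin ∧ Cedar = Zin
Wren ∨ Zin = Wren
Kite ∧ Zin = Zin
Jet ∨ Cedar = Kite
Zin ∨ Kite = Kite
Wren ∧ Kite = Wren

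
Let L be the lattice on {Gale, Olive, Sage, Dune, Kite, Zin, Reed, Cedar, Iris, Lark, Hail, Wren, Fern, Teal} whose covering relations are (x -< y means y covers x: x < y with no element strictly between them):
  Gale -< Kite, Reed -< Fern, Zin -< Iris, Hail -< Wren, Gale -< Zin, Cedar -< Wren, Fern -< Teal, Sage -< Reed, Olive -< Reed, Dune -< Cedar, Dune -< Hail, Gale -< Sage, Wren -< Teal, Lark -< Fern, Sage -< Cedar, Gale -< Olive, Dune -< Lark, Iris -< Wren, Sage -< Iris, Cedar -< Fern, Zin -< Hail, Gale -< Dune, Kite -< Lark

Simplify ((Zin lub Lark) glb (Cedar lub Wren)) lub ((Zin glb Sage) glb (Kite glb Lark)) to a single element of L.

Wren

Zin ∨ Lark = Teal
Cedar ∨ Wren = Wren
Teal ∧ Wren = Wren
Zin ∧ Sage = Gale
Kite ∧ Lark = Kite
Gale ∧ Kite = Gale
Wren ∨ Gale = Wren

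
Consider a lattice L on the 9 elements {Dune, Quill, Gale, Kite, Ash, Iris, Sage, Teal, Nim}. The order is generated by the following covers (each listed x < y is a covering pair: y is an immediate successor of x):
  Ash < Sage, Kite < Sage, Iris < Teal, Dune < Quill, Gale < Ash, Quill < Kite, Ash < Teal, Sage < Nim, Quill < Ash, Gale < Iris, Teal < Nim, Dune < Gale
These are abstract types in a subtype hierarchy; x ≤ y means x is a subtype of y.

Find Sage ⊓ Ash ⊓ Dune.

Common lower bounds of {Sage, Ash, Dune}: Dune.
The greatest among these is Dune.

Dune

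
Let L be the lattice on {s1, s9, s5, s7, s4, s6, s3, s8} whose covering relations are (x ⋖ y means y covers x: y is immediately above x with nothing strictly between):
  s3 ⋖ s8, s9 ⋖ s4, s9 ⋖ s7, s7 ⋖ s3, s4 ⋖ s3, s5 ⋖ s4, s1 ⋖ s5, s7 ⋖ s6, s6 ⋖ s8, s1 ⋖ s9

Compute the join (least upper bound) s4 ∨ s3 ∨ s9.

s3

Common upper bounds of {s4, s3, s9}: s3, s8.
The least among these is s3.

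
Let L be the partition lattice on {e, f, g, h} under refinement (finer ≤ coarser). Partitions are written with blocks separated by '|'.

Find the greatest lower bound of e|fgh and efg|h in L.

Common lower bounds of {e|fgh, efg|h}: e|fg|h, e|f|g|h.
The greatest among these is e|fg|h.

e|fg|h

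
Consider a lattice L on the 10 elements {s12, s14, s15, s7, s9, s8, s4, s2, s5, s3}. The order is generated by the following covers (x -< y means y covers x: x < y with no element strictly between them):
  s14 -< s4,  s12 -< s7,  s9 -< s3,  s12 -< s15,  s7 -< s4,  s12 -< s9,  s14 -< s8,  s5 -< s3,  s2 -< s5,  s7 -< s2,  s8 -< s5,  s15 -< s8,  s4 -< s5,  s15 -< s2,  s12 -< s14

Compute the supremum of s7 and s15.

Common upper bounds of {s7, s15}: s2, s3, s5.
The least among these is s2.

s2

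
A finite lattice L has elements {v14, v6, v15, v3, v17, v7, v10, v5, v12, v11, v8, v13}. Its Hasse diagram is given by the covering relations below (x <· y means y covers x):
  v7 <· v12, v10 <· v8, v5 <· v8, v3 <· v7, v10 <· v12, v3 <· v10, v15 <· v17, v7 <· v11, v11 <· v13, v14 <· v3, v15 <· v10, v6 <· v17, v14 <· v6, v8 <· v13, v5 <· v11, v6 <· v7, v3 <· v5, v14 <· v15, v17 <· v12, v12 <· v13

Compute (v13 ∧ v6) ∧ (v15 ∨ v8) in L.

v14

v13 ∧ v6 = v6
v15 ∨ v8 = v8
v6 ∧ v8 = v14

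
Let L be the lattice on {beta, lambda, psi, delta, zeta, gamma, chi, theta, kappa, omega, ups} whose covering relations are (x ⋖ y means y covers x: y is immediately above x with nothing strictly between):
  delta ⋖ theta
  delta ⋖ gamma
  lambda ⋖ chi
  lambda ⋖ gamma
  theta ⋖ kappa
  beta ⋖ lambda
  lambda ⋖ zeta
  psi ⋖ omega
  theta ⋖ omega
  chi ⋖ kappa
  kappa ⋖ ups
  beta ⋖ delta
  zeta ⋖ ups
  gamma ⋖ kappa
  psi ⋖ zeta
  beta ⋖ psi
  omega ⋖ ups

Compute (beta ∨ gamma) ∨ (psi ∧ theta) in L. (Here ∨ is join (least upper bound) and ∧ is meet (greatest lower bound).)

beta ∨ gamma = gamma
psi ∧ theta = beta
gamma ∨ beta = gamma

gamma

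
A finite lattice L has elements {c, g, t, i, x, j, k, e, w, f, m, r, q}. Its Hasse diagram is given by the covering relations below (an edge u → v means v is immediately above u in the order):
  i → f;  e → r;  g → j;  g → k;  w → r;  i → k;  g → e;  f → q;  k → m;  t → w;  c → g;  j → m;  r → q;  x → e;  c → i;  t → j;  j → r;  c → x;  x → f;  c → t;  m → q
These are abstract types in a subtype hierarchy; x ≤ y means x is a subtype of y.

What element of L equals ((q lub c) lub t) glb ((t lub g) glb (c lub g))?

q ∨ c = q
q ∨ t = q
t ∨ g = j
c ∨ g = g
j ∧ g = g
q ∧ g = g

g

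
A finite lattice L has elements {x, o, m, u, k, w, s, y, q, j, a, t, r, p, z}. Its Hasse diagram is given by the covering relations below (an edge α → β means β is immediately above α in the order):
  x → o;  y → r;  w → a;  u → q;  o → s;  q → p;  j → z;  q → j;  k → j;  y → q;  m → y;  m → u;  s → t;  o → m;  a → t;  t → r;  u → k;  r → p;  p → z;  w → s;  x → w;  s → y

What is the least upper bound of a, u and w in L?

Common upper bounds of {a, u, w}: p, z.
The least among these is p.

p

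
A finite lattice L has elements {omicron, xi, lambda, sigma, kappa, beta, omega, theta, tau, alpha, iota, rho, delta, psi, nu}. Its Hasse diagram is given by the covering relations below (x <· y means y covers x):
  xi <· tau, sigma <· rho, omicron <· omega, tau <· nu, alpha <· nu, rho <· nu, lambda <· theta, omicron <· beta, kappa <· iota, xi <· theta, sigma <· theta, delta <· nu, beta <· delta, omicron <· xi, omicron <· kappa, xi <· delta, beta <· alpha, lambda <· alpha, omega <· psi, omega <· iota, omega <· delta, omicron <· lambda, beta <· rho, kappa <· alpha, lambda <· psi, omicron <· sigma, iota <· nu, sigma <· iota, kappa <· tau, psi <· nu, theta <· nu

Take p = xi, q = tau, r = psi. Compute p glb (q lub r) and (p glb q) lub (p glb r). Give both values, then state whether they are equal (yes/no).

xi; xi; yes

q lub r = nu, so p glb (q lub r) = xi glb nu = xi.
p glb q = xi and p glb r = omicron, so (p glb q) lub (p glb r) = xi lub omicron = xi.
Equal: yes.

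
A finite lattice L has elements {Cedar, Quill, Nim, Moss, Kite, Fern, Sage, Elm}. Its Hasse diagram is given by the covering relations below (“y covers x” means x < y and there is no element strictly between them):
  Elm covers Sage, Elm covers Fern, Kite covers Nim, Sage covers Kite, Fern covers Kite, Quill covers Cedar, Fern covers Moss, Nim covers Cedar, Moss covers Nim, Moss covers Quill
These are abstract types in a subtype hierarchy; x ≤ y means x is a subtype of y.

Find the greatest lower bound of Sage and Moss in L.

Nim

Common lower bounds of {Sage, Moss}: Cedar, Nim.
The greatest among these is Nim.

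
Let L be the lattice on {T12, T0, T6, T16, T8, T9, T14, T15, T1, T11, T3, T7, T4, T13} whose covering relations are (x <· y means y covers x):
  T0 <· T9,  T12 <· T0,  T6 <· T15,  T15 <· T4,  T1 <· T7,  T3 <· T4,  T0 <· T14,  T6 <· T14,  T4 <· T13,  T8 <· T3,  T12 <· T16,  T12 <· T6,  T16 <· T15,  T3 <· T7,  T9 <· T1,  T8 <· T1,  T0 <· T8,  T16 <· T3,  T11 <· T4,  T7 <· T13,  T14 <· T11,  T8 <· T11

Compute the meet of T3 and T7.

Common lower bounds of {T3, T7}: T0, T12, T16, T3, T8.
The greatest among these is T3.

T3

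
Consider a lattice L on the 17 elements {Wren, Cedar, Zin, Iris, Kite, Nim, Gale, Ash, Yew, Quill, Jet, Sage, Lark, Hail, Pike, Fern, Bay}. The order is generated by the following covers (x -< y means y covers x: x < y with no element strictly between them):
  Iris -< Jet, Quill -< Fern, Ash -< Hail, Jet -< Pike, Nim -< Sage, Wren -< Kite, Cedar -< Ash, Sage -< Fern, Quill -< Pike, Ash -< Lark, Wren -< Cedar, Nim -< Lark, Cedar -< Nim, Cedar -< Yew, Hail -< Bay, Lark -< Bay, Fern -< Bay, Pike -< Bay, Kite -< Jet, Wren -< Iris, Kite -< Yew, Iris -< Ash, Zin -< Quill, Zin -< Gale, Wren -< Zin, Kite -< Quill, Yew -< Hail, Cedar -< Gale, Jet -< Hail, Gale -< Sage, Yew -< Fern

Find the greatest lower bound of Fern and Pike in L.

Quill

Common lower bounds of {Fern, Pike}: Kite, Quill, Wren, Zin.
The greatest among these is Quill.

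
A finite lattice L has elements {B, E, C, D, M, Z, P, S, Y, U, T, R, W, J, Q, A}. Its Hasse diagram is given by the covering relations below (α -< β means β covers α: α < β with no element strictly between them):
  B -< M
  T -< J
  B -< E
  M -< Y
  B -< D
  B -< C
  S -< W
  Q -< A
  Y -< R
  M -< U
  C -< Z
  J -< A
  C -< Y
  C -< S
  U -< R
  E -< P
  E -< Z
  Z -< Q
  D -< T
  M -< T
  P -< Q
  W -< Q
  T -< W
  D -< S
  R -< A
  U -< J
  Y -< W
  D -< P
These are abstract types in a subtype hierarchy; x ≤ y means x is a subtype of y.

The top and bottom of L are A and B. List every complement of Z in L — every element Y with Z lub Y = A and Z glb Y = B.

J, U

Need Y with Z ∨ Y = A and Z ∧ Y = B.
Checking each element gives: J, U.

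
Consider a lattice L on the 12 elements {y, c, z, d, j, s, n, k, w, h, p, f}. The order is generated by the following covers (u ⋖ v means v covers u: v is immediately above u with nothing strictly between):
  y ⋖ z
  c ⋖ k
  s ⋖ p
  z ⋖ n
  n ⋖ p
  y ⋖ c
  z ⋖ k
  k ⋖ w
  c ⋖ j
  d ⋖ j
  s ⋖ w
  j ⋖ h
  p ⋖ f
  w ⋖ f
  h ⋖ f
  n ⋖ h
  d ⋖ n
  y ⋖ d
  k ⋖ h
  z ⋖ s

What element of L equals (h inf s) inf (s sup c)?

h ∧ s = z
s ∨ c = w
z ∧ w = z

z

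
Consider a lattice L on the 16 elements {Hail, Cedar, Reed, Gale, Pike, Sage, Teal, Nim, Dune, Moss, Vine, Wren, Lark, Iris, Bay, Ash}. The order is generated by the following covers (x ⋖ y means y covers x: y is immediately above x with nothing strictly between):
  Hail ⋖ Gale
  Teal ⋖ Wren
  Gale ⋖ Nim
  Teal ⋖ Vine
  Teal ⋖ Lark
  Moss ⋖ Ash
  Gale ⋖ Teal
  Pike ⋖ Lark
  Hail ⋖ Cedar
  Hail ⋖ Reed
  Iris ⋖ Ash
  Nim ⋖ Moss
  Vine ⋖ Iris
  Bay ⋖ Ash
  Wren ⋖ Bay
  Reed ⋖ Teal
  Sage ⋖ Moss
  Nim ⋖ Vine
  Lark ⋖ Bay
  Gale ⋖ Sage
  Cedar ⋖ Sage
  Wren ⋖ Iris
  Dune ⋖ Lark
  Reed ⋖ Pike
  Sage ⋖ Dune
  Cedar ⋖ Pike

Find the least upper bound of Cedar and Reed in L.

Common upper bounds of {Cedar, Reed}: Ash, Bay, Lark, Pike.
The least among these is Pike.

Pike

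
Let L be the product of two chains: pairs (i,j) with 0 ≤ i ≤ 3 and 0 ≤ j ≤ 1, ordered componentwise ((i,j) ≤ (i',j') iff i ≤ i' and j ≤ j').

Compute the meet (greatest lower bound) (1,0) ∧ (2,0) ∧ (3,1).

(1,0)

In a product of chains, the meet is componentwise min, giving (1,0).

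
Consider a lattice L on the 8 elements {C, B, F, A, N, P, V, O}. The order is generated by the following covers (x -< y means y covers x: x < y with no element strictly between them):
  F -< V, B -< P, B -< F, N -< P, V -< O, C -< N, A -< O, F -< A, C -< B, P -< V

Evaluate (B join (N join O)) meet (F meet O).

N ∨ O = O
B ∨ O = O
F ∧ O = F
O ∧ F = F

F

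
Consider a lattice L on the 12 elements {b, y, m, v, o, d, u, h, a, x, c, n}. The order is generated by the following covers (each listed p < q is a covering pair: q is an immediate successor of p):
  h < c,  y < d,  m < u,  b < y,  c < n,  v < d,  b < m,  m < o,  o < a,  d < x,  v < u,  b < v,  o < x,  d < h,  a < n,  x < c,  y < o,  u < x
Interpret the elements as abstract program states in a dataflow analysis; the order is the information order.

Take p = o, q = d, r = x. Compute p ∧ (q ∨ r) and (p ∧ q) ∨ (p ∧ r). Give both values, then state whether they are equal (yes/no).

o; o; yes

q ∨ r = x, so p ∧ (q ∨ r) = o ∧ x = o.
p ∧ q = y and p ∧ r = o, so (p ∧ q) ∨ (p ∧ r) = y ∨ o = o.
Equal: yes.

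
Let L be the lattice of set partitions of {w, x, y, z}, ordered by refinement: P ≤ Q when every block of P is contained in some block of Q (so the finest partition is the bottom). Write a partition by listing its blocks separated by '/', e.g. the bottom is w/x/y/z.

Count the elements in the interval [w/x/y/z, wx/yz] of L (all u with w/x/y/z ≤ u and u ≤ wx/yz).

The interval [w/x/y/z, wx/yz] = {w/x/y/z, w/x/yz, wx/y/z, wx/yz}, which has 4 elements.

4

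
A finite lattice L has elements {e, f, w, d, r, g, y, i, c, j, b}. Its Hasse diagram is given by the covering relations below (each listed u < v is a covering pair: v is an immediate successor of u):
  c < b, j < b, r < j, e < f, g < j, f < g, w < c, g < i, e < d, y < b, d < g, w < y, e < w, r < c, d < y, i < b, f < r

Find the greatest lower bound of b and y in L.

Common lower bounds of {b, y}: d, e, w, y.
The greatest among these is y.

y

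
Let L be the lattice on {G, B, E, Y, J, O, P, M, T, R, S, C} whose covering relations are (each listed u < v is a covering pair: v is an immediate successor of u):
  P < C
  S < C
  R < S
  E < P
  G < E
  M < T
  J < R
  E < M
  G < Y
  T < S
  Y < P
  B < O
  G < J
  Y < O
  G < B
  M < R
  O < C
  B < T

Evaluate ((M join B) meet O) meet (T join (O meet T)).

M ∨ B = T
T ∧ O = B
O ∧ T = B
T ∨ B = T
B ∧ T = B

B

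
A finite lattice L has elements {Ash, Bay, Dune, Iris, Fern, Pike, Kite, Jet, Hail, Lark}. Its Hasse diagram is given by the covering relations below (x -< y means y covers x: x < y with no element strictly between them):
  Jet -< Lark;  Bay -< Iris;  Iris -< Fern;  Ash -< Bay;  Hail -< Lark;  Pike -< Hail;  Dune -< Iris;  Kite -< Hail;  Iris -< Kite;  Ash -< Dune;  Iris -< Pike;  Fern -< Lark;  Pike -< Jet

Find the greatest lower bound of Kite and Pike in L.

Common lower bounds of {Kite, Pike}: Ash, Bay, Dune, Iris.
The greatest among these is Iris.

Iris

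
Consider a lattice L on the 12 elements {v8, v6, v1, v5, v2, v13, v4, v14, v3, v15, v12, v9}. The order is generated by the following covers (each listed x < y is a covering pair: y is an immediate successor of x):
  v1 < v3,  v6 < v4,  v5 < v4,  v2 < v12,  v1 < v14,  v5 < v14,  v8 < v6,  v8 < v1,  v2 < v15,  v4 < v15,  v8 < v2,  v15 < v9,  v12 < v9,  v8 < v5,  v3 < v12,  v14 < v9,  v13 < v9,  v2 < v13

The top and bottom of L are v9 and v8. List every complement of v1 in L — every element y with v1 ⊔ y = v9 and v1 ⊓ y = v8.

v13, v15, v4, v6

Need y with v1 ∨ y = v9 and v1 ∧ y = v8.
Checking each element gives: v13, v15, v4, v6.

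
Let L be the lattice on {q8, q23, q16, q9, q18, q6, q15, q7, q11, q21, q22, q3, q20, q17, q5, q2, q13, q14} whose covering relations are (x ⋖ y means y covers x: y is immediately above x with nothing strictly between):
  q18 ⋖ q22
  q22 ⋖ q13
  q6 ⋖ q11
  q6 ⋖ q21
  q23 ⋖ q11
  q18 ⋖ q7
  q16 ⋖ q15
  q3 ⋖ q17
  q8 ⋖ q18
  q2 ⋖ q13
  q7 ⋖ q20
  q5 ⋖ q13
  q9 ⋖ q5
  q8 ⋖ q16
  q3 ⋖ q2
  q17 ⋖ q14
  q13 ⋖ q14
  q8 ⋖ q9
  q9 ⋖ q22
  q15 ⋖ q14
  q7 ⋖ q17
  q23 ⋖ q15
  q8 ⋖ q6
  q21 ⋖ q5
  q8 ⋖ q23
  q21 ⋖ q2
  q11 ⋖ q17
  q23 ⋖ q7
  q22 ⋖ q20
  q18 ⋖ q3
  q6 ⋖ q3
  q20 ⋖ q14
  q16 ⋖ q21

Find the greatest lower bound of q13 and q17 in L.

q3

Common lower bounds of {q13, q17}: q18, q3, q6, q8.
The greatest among these is q3.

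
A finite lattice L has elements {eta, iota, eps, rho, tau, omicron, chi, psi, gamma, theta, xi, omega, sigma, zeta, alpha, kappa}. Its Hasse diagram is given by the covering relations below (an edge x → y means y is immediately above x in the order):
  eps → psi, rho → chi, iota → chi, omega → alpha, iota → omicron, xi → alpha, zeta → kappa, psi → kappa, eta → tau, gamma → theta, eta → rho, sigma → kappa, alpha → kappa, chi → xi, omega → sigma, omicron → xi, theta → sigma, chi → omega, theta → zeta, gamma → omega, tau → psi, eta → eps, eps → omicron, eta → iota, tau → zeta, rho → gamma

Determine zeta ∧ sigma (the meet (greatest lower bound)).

theta

Common lower bounds of {zeta, sigma}: eta, gamma, rho, theta.
The greatest among these is theta.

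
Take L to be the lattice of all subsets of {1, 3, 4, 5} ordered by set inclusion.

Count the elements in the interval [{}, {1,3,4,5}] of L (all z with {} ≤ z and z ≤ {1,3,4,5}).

16

The interval [{}, {1,3,4,5}] = {{1,3,4,5}, {1,3,4}, {1,3,5}, {1,3}, {1,4,5}, {1,4}, {1,5}, {1}, {3,4,5}, {3,4}, {3,5}, {3}, {4,5}, {4}, {5}, {}}, which has 16 elements.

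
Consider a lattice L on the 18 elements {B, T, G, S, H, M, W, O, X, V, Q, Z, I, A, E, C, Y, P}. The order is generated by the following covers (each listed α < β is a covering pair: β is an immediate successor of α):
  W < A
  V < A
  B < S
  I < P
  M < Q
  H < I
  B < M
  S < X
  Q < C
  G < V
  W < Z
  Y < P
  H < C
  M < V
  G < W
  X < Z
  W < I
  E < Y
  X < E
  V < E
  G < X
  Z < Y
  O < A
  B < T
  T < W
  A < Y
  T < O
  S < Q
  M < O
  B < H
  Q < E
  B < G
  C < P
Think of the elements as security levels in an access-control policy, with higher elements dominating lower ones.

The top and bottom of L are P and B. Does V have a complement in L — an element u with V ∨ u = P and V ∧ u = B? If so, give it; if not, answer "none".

Need u with V ∨ u = P and V ∧ u = B.
Checking each element gives: H.

H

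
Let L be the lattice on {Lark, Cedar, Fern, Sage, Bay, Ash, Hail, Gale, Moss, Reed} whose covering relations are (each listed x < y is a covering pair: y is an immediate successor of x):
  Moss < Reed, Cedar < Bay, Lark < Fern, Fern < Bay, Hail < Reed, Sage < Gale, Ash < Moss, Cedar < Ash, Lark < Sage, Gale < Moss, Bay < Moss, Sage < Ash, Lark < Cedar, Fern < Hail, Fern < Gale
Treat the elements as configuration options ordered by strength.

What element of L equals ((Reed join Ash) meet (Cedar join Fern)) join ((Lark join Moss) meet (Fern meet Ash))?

Reed ∨ Ash = Reed
Cedar ∨ Fern = Bay
Reed ∧ Bay = Bay
Lark ∨ Moss = Moss
Fern ∧ Ash = Lark
Moss ∧ Lark = Lark
Bay ∨ Lark = Bay

Bay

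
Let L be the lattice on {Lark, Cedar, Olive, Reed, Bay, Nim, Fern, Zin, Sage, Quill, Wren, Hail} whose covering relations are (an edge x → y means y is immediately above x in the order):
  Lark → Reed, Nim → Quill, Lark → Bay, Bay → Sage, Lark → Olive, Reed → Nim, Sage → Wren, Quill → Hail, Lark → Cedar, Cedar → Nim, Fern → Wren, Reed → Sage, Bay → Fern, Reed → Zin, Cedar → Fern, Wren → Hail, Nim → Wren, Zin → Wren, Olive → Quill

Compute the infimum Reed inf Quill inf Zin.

Common lower bounds of {Reed, Quill, Zin}: Lark, Reed.
The greatest among these is Reed.

Reed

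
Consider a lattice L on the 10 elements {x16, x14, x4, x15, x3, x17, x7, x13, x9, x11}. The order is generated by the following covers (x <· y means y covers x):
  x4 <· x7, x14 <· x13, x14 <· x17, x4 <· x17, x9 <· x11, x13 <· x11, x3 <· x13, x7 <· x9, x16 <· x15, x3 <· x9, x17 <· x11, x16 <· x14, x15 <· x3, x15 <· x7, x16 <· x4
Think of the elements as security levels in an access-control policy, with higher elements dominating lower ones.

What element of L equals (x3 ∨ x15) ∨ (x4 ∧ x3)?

x3

x3 ∨ x15 = x3
x4 ∧ x3 = x16
x3 ∨ x16 = x3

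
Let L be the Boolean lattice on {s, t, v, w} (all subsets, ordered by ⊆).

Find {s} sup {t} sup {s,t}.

Under ⊆, join is union: {s} ∪ {t} ∪ {s,t} = {s,t}.

{s,t}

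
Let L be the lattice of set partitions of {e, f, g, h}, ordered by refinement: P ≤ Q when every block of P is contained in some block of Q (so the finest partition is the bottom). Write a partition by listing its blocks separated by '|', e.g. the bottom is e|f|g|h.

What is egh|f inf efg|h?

Common lower bounds of {egh|f, efg|h}: eg|f|h, e|f|g|h.
The greatest among these is eg|f|h.

eg|f|h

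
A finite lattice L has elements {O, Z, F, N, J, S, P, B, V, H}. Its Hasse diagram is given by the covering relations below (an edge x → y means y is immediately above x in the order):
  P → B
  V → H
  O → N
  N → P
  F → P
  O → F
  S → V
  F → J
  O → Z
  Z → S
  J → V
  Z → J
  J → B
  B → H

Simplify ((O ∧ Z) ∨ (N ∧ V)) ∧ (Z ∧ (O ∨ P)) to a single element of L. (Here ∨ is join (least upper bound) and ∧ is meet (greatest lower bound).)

O ∧ Z = O
N ∧ V = O
O ∨ O = O
O ∨ P = P
Z ∧ P = O
O ∧ O = O

O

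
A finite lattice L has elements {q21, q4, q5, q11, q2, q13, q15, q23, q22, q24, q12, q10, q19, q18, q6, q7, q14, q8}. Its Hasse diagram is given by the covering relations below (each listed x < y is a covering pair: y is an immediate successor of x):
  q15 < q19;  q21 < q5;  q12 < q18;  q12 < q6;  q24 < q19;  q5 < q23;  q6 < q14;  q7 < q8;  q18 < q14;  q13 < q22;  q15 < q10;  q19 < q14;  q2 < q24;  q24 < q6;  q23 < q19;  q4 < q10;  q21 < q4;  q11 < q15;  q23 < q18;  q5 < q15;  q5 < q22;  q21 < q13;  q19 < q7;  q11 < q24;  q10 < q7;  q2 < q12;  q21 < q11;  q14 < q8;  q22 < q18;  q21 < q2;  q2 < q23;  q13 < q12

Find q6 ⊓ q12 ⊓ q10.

Common lower bounds of {q6, q12, q10}: q21.
The greatest among these is q21.

q21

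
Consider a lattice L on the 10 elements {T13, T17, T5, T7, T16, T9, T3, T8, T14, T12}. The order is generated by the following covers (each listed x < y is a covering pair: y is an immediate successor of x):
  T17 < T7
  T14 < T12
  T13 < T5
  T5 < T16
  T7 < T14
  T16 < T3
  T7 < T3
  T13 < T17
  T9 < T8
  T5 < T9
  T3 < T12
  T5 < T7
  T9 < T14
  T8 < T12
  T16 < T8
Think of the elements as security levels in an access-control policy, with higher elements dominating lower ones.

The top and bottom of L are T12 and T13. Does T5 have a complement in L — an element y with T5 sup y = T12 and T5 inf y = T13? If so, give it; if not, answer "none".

none

For every candidate y, either T5 ∨ y ≠ T12 or T5 ∧ y ≠ T13; no complement exists.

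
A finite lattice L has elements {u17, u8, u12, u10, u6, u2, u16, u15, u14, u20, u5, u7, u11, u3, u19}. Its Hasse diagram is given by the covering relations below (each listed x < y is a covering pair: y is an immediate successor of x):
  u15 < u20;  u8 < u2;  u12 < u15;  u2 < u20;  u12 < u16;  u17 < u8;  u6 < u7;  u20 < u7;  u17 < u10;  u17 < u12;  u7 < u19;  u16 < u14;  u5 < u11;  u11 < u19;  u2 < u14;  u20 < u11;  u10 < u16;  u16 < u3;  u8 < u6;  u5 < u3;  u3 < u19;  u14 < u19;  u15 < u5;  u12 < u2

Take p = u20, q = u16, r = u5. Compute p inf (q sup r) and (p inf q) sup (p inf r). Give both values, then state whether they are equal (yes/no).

q sup r = u3, so p inf (q sup r) = u20 inf u3 = u15.
p inf q = u12 and p inf r = u15, so (p inf q) sup (p inf r) = u12 sup u15 = u15.
Equal: yes.

u15; u15; yes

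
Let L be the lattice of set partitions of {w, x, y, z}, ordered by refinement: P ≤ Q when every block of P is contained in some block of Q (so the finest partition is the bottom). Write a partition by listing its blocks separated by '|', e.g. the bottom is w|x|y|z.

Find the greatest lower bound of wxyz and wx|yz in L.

wx|yz

Common lower bounds of {wxyz, wx|yz}: wx|yz, wx|y|z, w|x|yz, w|x|y|z.
The greatest among these is wx|yz.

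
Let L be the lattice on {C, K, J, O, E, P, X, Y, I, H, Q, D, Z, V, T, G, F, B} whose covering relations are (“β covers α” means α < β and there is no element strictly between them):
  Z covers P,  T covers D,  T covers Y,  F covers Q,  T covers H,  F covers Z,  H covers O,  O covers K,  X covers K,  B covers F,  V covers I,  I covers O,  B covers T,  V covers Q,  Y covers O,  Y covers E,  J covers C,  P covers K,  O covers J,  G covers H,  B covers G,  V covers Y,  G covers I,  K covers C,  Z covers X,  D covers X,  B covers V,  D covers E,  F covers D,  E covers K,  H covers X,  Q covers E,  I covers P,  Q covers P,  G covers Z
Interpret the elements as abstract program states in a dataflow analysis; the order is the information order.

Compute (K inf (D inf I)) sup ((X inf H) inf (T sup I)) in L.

D ∧ I = K
K ∧ K = K
X ∧ H = X
T ∨ I = B
X ∧ B = X
K ∨ X = X

X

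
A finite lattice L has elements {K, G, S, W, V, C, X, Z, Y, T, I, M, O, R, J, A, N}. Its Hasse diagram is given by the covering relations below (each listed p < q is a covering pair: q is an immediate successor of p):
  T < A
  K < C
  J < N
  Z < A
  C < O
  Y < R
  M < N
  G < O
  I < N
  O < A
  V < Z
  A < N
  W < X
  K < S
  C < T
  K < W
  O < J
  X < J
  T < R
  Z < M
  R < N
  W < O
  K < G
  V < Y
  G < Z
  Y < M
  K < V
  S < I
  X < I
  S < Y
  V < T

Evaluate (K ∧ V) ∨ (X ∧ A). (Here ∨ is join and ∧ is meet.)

K ∧ V = K
X ∧ A = W
K ∨ W = W

W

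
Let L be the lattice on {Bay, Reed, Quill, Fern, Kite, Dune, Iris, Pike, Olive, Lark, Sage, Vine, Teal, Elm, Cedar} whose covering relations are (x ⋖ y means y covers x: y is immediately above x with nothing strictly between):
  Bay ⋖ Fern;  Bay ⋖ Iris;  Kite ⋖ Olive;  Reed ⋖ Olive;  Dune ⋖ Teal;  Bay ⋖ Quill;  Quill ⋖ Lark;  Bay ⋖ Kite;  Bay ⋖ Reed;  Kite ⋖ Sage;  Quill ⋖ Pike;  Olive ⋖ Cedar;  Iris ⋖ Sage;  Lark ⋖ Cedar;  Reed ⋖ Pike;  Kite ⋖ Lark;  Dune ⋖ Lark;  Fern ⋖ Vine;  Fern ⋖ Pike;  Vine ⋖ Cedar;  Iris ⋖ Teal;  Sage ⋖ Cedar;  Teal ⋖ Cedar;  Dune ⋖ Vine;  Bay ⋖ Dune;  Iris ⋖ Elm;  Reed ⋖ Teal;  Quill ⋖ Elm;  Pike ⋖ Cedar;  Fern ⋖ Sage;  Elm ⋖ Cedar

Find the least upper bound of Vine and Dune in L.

Vine

Common upper bounds of {Vine, Dune}: Cedar, Vine.
The least among these is Vine.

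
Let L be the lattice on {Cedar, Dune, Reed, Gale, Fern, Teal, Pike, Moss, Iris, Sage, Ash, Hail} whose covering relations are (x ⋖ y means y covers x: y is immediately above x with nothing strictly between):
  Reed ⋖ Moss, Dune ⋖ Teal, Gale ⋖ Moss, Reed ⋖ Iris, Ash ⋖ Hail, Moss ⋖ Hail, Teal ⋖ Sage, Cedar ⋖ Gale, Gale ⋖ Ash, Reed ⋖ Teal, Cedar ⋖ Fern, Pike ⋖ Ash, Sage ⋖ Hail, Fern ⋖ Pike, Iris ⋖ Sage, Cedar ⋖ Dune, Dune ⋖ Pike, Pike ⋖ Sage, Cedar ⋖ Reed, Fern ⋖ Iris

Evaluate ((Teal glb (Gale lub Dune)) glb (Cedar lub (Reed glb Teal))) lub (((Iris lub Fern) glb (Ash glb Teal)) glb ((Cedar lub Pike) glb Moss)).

Gale ∨ Dune = Ash
Teal ∧ Ash = Dune
Reed ∧ Teal = Reed
Cedar ∨ Reed = Reed
Dune ∧ Reed = Cedar
Iris ∨ Fern = Iris
Ash ∧ Teal = Dune
Iris ∧ Dune = Cedar
Cedar ∨ Pike = Pike
Pike ∧ Moss = Cedar
Cedar ∧ Cedar = Cedar
Cedar ∨ Cedar = Cedar

Cedar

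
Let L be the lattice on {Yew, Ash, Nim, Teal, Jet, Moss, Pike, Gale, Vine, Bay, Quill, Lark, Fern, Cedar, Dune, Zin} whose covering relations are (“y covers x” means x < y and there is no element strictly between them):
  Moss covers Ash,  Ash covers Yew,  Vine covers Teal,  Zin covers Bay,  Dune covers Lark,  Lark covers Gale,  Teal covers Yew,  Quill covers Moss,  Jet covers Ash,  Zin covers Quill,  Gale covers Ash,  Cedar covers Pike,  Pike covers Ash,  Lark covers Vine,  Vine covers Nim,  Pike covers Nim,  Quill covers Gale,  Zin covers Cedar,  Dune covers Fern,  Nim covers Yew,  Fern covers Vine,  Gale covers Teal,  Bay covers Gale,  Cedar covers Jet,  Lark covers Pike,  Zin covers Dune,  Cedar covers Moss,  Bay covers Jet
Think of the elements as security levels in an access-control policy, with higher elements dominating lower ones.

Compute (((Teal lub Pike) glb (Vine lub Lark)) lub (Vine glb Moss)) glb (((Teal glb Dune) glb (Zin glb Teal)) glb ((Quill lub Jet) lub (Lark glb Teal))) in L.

Teal

Teal ∨ Pike = Lark
Vine ∨ Lark = Lark
Lark ∧ Lark = Lark
Vine ∧ Moss = Yew
Lark ∨ Yew = Lark
Teal ∧ Dune = Teal
Zin ∧ Teal = Teal
Teal ∧ Teal = Teal
Quill ∨ Jet = Zin
Lark ∧ Teal = Teal
Zin ∨ Teal = Zin
Teal ∧ Zin = Teal
Lark ∧ Teal = Teal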